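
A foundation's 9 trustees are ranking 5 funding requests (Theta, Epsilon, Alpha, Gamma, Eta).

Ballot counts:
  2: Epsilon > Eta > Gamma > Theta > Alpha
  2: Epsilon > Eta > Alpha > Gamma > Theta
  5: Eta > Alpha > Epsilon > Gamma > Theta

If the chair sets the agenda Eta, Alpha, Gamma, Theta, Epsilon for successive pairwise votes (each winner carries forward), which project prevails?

Round 1: Eta vs Alpha — 9–0, Eta advances.
Round 2: Eta vs Gamma — 9–0, Eta advances.
Round 3: Eta vs Theta — 9–0, Eta advances.
Round 4: Eta vs Epsilon — 5–4, Eta advances.
The agenda winner is Eta.

Eta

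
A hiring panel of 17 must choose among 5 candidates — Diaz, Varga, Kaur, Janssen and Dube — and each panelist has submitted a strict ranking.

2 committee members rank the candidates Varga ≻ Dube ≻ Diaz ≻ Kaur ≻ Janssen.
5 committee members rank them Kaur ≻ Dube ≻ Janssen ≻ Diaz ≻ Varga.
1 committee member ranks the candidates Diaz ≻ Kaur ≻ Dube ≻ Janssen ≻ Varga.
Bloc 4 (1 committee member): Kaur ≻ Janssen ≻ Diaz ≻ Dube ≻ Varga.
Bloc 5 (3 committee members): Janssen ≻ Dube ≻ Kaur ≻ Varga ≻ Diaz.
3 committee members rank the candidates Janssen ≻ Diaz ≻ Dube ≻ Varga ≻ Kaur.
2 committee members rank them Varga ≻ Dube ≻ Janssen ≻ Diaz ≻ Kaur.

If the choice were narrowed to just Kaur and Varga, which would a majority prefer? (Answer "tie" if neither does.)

Ballots ranking Kaur above Varga: 5 + 1 + 1 + 3 = 10.
Ballots ranking Varga above Kaur: 17 − 10 = 7.
Kaur wins the head-to-head 10–7.

Kaur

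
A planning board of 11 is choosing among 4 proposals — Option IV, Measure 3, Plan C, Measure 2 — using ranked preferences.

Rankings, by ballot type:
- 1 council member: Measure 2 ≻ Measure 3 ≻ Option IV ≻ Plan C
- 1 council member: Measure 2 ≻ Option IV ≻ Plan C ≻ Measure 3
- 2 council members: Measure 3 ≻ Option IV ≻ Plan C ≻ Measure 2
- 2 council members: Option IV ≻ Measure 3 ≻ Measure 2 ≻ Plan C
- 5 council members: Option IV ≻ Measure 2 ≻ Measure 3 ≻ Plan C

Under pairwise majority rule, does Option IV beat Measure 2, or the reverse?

Option IV

Ballots ranking Option IV above Measure 2: 2 + 2 + 5 = 9.
Ballots ranking Measure 2 above Option IV: 11 − 9 = 2.
Option IV wins the head-to-head 9–2.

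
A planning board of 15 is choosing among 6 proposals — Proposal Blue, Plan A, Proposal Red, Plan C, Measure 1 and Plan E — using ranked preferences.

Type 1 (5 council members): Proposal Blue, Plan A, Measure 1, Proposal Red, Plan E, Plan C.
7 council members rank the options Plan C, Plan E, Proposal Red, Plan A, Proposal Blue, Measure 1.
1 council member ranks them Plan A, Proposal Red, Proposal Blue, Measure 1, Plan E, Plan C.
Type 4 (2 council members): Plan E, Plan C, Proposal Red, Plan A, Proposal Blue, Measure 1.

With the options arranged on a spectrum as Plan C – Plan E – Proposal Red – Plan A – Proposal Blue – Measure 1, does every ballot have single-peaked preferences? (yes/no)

yes

Axis positions: Plan C=1, Plan E=2, Proposal Red=3, Plan A=4, Proposal Blue=5, Measure 1=6.
Type 1 (peak Proposal Blue at position 5): ranking walks positions 5-4-6-3-2-1, expanding outward from the peak — single-peaked.
Type 2 (peak Plan C at position 1): ranking walks positions 1-2-3-4-5-6, expanding outward from the peak — single-peaked.
Type 3 (peak Plan A at position 4): ranking walks positions 4-3-5-6-2-1, expanding outward from the peak — single-peaked.
Type 4 (peak Plan E at position 2): ranking walks positions 2-1-3-4-5-6, expanding outward from the peak — single-peaked.
Every ranking is single-peaked on this axis.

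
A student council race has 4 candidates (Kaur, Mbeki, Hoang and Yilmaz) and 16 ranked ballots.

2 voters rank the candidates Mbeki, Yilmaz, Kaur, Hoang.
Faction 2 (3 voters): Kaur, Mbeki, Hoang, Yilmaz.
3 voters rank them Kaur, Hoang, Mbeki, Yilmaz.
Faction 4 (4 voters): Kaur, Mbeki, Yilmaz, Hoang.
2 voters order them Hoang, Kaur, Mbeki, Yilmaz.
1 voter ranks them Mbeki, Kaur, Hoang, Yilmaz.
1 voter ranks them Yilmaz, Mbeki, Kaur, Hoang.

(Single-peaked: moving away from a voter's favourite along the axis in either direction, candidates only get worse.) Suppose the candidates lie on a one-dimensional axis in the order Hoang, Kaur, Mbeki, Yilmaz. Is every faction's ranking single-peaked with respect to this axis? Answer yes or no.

yes

Axis positions: Hoang=1, Kaur=2, Mbeki=3, Yilmaz=4.
Faction 1 (peak Mbeki at position 3): ranking walks positions 3-4-2-1, expanding outward from the peak — single-peaked.
Faction 2 (peak Kaur at position 2): ranking walks positions 2-3-1-4, expanding outward from the peak — single-peaked.
Faction 3 (peak Kaur at position 2): ranking walks positions 2-1-3-4, expanding outward from the peak — single-peaked.
Faction 4 (peak Kaur at position 2): ranking walks positions 2-3-4-1, expanding outward from the peak — single-peaked.
Faction 5 (peak Hoang at position 1): ranking walks positions 1-2-3-4, expanding outward from the peak — single-peaked.
Faction 6 (peak Mbeki at position 3): ranking walks positions 3-2-1-4, expanding outward from the peak — single-peaked.
Faction 7 (peak Yilmaz at position 4): ranking walks positions 4-3-2-1, expanding outward from the peak — single-peaked.
Every ranking is single-peaked on this axis.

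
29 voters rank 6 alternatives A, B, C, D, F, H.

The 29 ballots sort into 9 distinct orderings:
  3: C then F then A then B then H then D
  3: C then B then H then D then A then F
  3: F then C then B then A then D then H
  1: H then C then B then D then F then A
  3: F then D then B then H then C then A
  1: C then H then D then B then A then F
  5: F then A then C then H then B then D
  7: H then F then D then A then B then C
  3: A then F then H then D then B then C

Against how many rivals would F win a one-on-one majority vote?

5

F against each rival (29 voters):
F vs A: F, 22–7.
F vs B: 3+3+3+5+7+3 = 24 for F, 5 for B — F by 24–5.
F–C: F 21–8.
F vs D: F wins 24–5.
F vs H: F is ranked higher on 3+3+3+5+3 = 17 ballots, H on 12. F wins 17–12.
F beats A, B, C, D, H — 5 pairwise wins.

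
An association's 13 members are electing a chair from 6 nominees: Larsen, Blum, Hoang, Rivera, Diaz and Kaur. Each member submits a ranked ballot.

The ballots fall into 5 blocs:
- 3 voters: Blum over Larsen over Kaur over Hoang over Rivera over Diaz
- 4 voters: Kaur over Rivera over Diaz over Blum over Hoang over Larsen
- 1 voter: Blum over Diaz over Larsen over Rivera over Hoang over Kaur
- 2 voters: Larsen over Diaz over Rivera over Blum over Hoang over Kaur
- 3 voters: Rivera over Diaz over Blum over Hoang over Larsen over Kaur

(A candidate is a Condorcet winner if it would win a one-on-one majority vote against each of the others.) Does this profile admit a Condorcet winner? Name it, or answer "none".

Check each pair by majority over 13 ballots:
Larsen–Blum: Blum 11–2.
Larsen vs Hoang: Hoang wins 7–6.
Larsen vs Rivera: Rivera, 7–6.
Larsen vs Diaz: Diaz, 8–5.
Larsen vs Kaur: Larsen wins 9–4.
Blum vs Hoang: Blum wins 13–0.
Blum vs Rivera: Rivera wins 9–4.
Blum vs Diaz: Diaz, 9–4.
Blum–Kaur: Blum 9–4.
Hoang vs Rivera: Rivera, 10–3.
Hoang vs Diaz: Diaz, 10–3.
Hoang vs Kaur: Kaur wins 7–6.
Rivera vs Diaz: Rivera, 10–3.
Rivera vs Kaur: Kaur wins 7–6.
Diaz vs Kaur: Kaur wins 7–6.
No candidate is unbeaten: Larsen loses to Blum; Blum loses to Rivera; Hoang loses to Blum; Rivera loses to Kaur; Diaz loses to Rivera; Kaur loses to Larsen. In particular Larsen → Kaur → Hoang → Larsen is a majority cycle — no Condorcet winner exists.

none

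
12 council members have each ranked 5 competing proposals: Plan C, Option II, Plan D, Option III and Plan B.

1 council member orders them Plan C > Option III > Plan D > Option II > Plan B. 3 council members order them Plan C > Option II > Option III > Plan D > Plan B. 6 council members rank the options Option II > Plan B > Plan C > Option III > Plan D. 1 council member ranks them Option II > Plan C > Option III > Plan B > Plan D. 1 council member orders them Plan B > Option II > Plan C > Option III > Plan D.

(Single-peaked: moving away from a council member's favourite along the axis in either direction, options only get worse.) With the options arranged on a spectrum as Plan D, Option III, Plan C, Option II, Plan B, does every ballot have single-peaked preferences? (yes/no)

Axis positions: Plan D=1, Option III=2, Plan C=3, Option II=4, Plan B=5.
Bloc 1 (peak Plan C at position 3): ranking walks positions 3-2-1-4-5, expanding outward from the peak — single-peaked.
Bloc 2 (peak Plan C at position 3): ranking walks positions 3-4-2-1-5, expanding outward from the peak — single-peaked.
Bloc 3 (peak Option II at position 4): ranking walks positions 4-5-3-2-1, expanding outward from the peak — single-peaked.
Bloc 4 (peak Option II at position 4): ranking walks positions 4-3-2-5-1, expanding outward from the peak — single-peaked.
Bloc 5 (peak Plan B at position 5): ranking walks positions 5-4-3-2-1, expanding outward from the peak — single-peaked.
Every ranking is single-peaked on this axis.

yes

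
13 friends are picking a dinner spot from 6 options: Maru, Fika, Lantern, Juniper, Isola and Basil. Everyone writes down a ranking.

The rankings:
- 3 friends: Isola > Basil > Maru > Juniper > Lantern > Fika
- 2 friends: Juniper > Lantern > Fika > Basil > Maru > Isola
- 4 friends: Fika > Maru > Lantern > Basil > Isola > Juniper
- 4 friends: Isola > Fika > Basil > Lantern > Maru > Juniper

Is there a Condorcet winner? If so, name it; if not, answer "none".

Head-to-head results (13 friends):
Maru vs Fika: 3 for Maru, 10 for Fika — Fika by 10–3.
Maru vs Lantern: Maru preferred on 3+4 = 7 ballots; Maru wins 7–6.
Maru vs Juniper: 3+4+4 = 11 for Maru, 2 for Juniper — Maru by 11–2.
Maru vs Isola: Maru is ranked higher on 2+4 = 6 ballots, Isola on 7. Isola wins 7–6.
Maru vs Basil: Maru preferred on 4 ballots; Basil wins 9–4.
Fika vs Lantern: 8 to 5, Fika.
Fika vs Juniper: Fika preferred on 4+4 = 8 ballots; Fika wins 8–5.
Fika vs Isola: 2+4 = 6 for Fika, 7 for Isola — Isola by 7–6.
Fika vs Basil: Fika is ranked higher on 2+4+4 = 10 ballots, Basil on 3. Fika wins 10–3.
Lantern vs Juniper: Lantern preferred on 4+4 = 8 ballots; Lantern wins 8–5.
Lantern vs Isola: Lantern is ranked higher on 2+4 = 6 ballots, Isola on 7. Isola wins 7–6.
Lantern vs Basil: 2+4 = 6 for Lantern, 7 for Basil — Basil by 7–6.
Juniper vs Isola: Juniper preferred on 2 ballots; Isola wins 11–2.
Juniper vs Basil: Juniper preferred on 2 ballots; Basil wins 11–2.
Isola vs Basil: 7 to 6, Isola.
Isola wins every pairwise contest, so Isola is the Condorcet winner.

Isola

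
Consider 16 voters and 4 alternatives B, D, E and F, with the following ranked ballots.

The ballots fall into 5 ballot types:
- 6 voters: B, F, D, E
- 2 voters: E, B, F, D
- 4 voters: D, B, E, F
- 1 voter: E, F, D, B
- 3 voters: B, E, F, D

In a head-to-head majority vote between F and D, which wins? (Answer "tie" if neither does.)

F

Ballots ranking F above D: 6 + 2 + 1 + 3 = 12.
Ballots ranking D above F: 16 − 12 = 4.
F wins the head-to-head 12–4.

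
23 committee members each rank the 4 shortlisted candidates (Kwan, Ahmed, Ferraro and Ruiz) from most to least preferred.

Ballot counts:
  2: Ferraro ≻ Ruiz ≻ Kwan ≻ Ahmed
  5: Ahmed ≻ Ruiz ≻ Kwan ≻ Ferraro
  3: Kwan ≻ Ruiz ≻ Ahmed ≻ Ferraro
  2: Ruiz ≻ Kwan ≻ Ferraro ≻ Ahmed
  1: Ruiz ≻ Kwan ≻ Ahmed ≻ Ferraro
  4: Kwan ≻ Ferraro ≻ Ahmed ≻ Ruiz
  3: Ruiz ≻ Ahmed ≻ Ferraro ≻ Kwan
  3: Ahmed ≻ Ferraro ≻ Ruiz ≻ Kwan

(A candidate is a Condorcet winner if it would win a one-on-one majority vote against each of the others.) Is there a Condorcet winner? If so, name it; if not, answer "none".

none

Pairwise majorities:
Kwan vs Ahmed: 2+3+2+1+4 = 12 for Kwan, 11 for Ahmed — Kwan by 12–11.
Kwan vs Ferraro: 15 to 8, Kwan.
Kwan vs Ruiz: 3+4 = 7 for Kwan, 16 for Ruiz — Ruiz by 16–7.
Ahmed vs Ferraro: Ahmed preferred on 5+3+1+3+3 = 15 ballots; Ahmed wins 15–8.
Ahmed vs Ruiz: 5+4+3 = 12 for Ahmed, 11 for Ruiz — Ahmed by 12–11.
Ferraro vs Ruiz: Ferraro preferred on 2+4+3 = 9 ballots; Ruiz wins 14–9.
No candidate is unbeaten: Kwan loses to Ruiz; Ahmed loses to Kwan; Ferraro loses to Kwan; Ruiz loses to Ahmed. In particular Kwan > Ahmed > Ruiz > Kwan is a majority cycle — no Condorcet winner exists.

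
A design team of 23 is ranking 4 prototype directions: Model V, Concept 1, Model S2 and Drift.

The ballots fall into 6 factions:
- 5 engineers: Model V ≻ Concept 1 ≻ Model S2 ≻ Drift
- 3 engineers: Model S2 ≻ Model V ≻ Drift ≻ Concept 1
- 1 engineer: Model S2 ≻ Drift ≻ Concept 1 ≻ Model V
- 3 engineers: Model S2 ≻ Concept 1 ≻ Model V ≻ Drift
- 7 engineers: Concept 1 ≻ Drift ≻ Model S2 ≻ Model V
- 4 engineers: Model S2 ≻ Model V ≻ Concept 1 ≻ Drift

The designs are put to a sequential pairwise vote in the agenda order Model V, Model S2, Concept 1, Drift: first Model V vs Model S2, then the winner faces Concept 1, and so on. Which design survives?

Concept 1

Round 1: Model V vs Model S2 — 5–18, Model S2 advances.
Round 2: Model S2 vs Concept 1 — 11–12, Concept 1 advances.
Round 3: Concept 1 vs Drift — 19–4, Concept 1 advances.
Concept 1 survives the agenda.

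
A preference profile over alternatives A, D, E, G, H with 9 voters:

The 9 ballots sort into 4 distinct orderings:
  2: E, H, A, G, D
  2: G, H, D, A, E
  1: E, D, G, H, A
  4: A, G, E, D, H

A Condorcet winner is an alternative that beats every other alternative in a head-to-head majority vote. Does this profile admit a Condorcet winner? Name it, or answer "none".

Head-to-head results (9 voters):
A vs D: 6 to 3, A.
A vs E: 6 to 3, A.
A vs G: A preferred on 2+4 = 6 ballots; A wins 6–3.
A vs H: 4 to 5, H.
D vs E: D preferred on 2 ballots; E wins 7–2.
D vs G: D preferred on 1 ballot; G wins 8–1.
D vs H: 1+4 = 5 for D, 4 for H — D by 5–4.
E vs G: 3 to 6, G.
E vs H: 2+1+4 = 7 for E, 2 for H — E by 7–2.
G vs H: 7 to 2, G.
No alternative is unbeaten: A loses to H; D loses to A; E loses to A; G loses to A; H loses to D. In particular A beats D beats H beats A is a majority cycle — no Condorcet winner exists.

none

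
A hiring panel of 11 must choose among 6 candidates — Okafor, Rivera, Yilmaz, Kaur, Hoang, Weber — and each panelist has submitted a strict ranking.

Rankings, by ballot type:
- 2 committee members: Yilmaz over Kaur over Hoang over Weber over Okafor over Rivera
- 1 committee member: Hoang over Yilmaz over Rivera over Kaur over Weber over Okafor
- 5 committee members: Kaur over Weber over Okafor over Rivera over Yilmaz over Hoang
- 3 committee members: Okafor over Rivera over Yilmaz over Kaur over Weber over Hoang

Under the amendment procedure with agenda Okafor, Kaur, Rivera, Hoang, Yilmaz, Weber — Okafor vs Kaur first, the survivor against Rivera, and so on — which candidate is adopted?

Yilmaz

Round 1: Okafor vs Kaur — 3–8, Kaur advances.
Round 2: Kaur vs Rivera — 7–4, Kaur advances.
Round 3: Kaur vs Hoang — 10–1, Kaur advances.
Round 4: Kaur vs Yilmaz — 5–6, Yilmaz advances.
Round 5: Yilmaz vs Weber — 6–5, Yilmaz advances.
The agenda winner is Yilmaz.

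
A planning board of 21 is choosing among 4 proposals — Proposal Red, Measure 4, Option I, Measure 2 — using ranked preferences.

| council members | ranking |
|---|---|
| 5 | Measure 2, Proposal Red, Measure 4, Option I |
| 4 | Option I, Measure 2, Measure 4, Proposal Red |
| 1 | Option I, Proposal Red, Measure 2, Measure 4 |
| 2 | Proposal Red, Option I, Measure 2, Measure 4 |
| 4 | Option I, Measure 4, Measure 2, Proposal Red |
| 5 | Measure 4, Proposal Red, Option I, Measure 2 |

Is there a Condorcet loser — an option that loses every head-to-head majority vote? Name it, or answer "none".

none

Head-to-head results (21 council members):
Proposal Red–Measure 4: Measure 4 13–8.
Proposal Red vs Option I: 12 to 9, Proposal Red.
Proposal Red vs Measure 2: 1+2+5 = 8 for Proposal Red, 13 for Measure 2 — Measure 2 by 13–8.
Measure 4 vs Option I: Measure 4 preferred on 5+5 = 10 ballots; Option I wins 11–10.
Measure 4 vs Measure 2: Measure 2 wins 12–9.
Option I vs Measure 2: Option I wins 16–5.
Every option wins at least one matchup (Proposal Red beats Option I; Measure 4 beats Proposal Red; Option I beats Measure 4; Measure 2 beats Proposal Red), so there is no Condorcet loser.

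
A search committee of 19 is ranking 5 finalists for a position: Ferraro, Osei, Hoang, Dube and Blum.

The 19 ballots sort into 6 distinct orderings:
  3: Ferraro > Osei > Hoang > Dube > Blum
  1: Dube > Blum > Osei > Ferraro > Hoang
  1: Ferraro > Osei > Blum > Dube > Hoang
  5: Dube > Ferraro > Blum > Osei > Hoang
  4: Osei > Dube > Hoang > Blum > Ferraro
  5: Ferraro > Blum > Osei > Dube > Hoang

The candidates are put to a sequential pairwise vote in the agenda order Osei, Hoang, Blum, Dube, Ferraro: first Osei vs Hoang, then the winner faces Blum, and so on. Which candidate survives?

Round 1: Osei vs Hoang — 19–0, Osei advances.
Round 2: Osei vs Blum — 8–11, Blum advances.
Round 3: Blum vs Dube — 6–13, Dube advances.
Round 4: Dube vs Ferraro — 10–9, Dube advances.
The agenda winner is Dube.

Dube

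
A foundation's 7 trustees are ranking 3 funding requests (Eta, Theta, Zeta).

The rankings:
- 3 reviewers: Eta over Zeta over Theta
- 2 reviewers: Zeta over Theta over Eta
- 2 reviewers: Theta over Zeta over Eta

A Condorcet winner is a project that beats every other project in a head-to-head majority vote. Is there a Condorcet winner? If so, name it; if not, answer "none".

Zeta

Head-to-head results (7 reviewers):
Eta vs Theta: Theta, 4–3.
Eta vs Zeta: Zeta wins 4–3.
Theta–Zeta: Zeta 5–2.
Only Zeta has no losses; Zeta is the Condorcet winner.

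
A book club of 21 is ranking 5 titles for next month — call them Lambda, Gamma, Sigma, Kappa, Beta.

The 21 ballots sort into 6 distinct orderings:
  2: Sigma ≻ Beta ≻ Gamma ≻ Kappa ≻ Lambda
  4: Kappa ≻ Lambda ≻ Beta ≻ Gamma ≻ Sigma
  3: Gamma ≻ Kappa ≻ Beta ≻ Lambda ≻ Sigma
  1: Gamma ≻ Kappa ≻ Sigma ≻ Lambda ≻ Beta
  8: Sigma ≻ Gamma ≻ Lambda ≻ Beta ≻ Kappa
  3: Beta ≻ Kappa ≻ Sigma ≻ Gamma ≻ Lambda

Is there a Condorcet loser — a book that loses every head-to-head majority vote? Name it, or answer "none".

none

Pairwise majorities:
Lambda vs Gamma: Lambda preferred on 4 ballots; Gamma wins 17–4.
Lambda vs Sigma: Sigma, 14–7.
Lambda vs Kappa: Kappa, 13–8.
Lambda vs Beta: 4+1+8 = 13 for Lambda, 8 for Beta — Lambda by 13–8.
Gamma vs Sigma: 8 to 13, Sigma.
Gamma vs Kappa: Gamma is ranked higher on 2+3+1+8 = 14 ballots, Kappa on 7. Gamma wins 14–7.
Gamma vs Beta: Gamma, 12–9.
Sigma vs Kappa: Sigma preferred on 2+8 = 10 ballots; Kappa wins 11–10.
Sigma vs Beta: Sigma wins 11–10.
Kappa vs Beta: Beta, 13–8.
No book is winless: Lambda beats Beta; Gamma beats Lambda; Sigma beats Lambda; Kappa beats Lambda; Beta beats Kappa. There is no Condorcet loser.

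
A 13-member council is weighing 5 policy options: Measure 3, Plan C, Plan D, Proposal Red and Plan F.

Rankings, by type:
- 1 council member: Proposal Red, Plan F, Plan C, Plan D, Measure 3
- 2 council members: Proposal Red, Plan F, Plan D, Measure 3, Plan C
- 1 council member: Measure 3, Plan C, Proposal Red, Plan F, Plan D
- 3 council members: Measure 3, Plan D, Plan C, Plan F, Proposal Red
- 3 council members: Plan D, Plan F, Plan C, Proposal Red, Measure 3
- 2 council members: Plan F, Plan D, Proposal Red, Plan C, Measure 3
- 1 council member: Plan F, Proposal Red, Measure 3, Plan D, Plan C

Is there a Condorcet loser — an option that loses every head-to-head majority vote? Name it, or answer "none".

none

Pairwise majorities:
Measure 3 vs Plan C: Measure 3 preferred on 2+1+3+1 = 7 ballots; Measure 3 wins 7–6.
Measure 3 vs Plan D: 1+3+1 = 5 for Measure 3, 8 for Plan D — Plan D by 8–5.
Measure 3 vs Proposal Red: 4 to 9, Proposal Red.
Measure 3 vs Plan F: 4 to 9, Plan F.
Plan C vs Plan D: Plan D, 11–2.
Plan C vs Proposal Red: Plan C preferred on 1+3+3 = 7 ballots; Plan C wins 7–6.
Plan C vs Plan F: Plan C is ranked higher on 1+3 = 4 ballots, Plan F on 9. Plan F wins 9–4.
Plan D vs Proposal Red: 3+3+2 = 8 for Plan D, 5 for Proposal Red — Plan D by 8–5.
Plan D vs Plan F: Plan D is ranked higher on 3+3 = 6 ballots, Plan F on 7. Plan F wins 7–6.
Proposal Red vs Plan F: 1+2+1 = 4 for Proposal Red, 9 for Plan F — Plan F by 9–4.
No option is winless: Measure 3 beats Plan C; Plan C beats Proposal Red; Plan D beats Measure 3; Proposal Red beats Measure 3; Plan F beats Measure 3. There is no Condorcet loser.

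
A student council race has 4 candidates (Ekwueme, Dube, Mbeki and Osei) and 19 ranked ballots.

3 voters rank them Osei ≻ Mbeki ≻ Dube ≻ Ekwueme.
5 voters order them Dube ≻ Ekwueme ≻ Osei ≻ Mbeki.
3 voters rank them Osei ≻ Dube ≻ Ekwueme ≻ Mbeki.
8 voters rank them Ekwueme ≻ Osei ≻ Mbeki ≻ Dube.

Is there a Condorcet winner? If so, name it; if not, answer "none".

Pairwise majorities:
Ekwueme vs Dube: 8 to 11, Dube.
Ekwueme–Mbeki: Ekwueme 16–3.
Ekwueme vs Osei: 5+8 = 13 for Ekwueme, 6 for Osei — Ekwueme by 13–6.
Dube vs Mbeki: 5+3 = 8 for Dube, 11 for Mbeki — Mbeki by 11–8.
Dube vs Osei: Osei wins 14–5.
Mbeki vs Osei: Osei, 19–0.
Every candidate loses at least once (Ekwueme loses to Dube; Dube loses to Mbeki; Mbeki loses to Ekwueme; Osei loses to Ekwueme). The majority relation contains the cycle Ekwueme → Mbeki → Dube → Ekwueme, so there is no Condorcet winner.

none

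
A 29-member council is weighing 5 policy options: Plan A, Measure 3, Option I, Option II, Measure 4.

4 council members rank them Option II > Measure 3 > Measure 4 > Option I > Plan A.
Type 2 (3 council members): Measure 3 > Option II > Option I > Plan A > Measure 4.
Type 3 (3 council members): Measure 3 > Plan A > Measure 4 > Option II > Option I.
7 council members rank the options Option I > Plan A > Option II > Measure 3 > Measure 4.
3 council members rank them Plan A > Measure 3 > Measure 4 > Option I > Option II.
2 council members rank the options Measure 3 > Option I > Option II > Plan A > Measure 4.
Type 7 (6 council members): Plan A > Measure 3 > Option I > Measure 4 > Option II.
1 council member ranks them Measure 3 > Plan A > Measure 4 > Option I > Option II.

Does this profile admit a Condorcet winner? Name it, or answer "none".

Check each pair by majority over 29 ballots:
Plan A vs Measure 3: Plan A wins 16–13.
Plan A vs Option I: Option I, 16–13.
Plan A vs Option II: Plan A, 20–9.
Plan A vs Measure 4: Plan A wins 25–4.
Measure 3 vs Option I: Measure 3 wins 22–7.
Measure 3 vs Option II: Measure 3 wins 18–11.
Measure 3 vs Measure 4: Measure 3, 29–0.
Option I vs Option II: Option I wins 19–10.
Option I vs Measure 4: Option I, 18–11.
Option II vs Measure 4: Option II wins 16–13.
Every option loses at least once (Plan A loses to Option I; Measure 3 loses to Plan A; Option I loses to Measure 3; Option II loses to Plan A; Measure 4 loses to Plan A). The majority relation contains the cycle Plan A beats Measure 3 beats Option I beats Plan A, so there is no Condorcet winner.

none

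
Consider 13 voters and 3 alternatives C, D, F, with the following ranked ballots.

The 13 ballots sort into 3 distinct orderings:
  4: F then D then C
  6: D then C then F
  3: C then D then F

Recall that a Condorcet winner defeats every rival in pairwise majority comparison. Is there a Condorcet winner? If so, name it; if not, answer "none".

D

Check each pair by majority over 13 ballots:
C–D: D 10–3.
C vs F: 6+3 = 9 for C, 4 for F — C by 9–4.
D vs F: D wins 9–4.
D defeats every rival head-to-head and is the Condorcet winner.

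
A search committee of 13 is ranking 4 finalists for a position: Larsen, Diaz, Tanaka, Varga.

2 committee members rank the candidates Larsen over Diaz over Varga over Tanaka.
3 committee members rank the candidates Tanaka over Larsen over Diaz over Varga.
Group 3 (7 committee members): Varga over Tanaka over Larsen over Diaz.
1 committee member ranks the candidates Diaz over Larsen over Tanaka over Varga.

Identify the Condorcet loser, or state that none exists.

Diaz

Head-to-head results (13 committee members):
Larsen–Diaz: Larsen 12–1.
Larsen vs Tanaka: Tanaka wins 10–3.
Larsen–Varga: Varga 7–6.
Diaz vs Tanaka: 3 to 10, Tanaka.
Diaz vs Varga: 2+3+1 = 6 for Diaz, 7 for Varga — Varga by 7–6.
Tanaka vs Varga: Tanaka is ranked higher on 3+1 = 4 ballots, Varga on 9. Varga wins 9–4.
Diaz is beaten in every head-to-head and is the Condorcet loser.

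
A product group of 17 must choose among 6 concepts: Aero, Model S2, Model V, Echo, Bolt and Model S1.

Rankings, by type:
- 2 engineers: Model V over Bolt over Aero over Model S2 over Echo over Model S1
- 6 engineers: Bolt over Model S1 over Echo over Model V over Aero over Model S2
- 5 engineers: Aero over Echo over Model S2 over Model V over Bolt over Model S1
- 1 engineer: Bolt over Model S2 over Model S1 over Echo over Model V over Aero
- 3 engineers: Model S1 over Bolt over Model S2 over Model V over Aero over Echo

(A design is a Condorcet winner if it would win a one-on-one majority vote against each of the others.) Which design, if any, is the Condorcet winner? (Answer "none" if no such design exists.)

Bolt

Pairwise majorities:
Aero vs Model S2: 13 to 4, Aero.
Aero vs Model V: Aero is ranked higher on 5 ballots, Model V on 12. Model V wins 12–5.
Aero vs Echo: 2+5+3 = 10 for Aero, 7 for Echo — Aero by 10–7.
Aero vs Bolt: Aero is ranked higher on 5 ballots, Bolt on 12. Bolt wins 12–5.
Aero vs Model S1: Aero preferred on 2+5 = 7 ballots; Model S1 wins 10–7.
Model S2 vs Model V: Model S2 preferred on 5+1+3 = 9 ballots; Model S2 wins 9–8.
Model S2 vs Echo: 6 to 11, Echo.
Model S2 vs Bolt: 5 to 12, Bolt.
Model S2 vs Model S1: Model S2 preferred on 2+5+1 = 8 ballots; Model S1 wins 9–8.
Model V vs Echo: 2+3 = 5 for Model V, 12 for Echo — Echo by 12–5.
Model V vs Bolt: Model V is ranked higher on 2+5 = 7 ballots, Bolt on 10. Bolt wins 10–7.
Model V vs Model S1: Model V preferred on 2+5 = 7 ballots; Model S1 wins 10–7.
Echo vs Bolt: 5 for Echo, 12 for Bolt — Bolt by 12–5.
Echo vs Model S1: 7 to 10, Model S1.
Bolt vs Model S1: 2+6+5+1 = 14 for Bolt, 3 for Model S1 — Bolt by 14–3.
Bolt wins every pairwise contest, so Bolt is the Condorcet winner.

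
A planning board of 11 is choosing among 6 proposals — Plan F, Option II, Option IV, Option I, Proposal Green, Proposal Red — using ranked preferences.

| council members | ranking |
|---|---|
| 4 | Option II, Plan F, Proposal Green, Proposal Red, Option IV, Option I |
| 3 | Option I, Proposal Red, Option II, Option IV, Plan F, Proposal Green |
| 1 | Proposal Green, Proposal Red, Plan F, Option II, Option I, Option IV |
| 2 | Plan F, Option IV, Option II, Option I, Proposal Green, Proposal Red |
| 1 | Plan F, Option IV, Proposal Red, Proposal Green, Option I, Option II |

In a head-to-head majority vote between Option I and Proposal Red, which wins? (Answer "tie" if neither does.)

Ballots ranking Option I above Proposal Red: 3 + 2 = 5.
Ballots ranking Proposal Red above Option I: 11 − 5 = 6.
Proposal Red wins the head-to-head 6–5.

Proposal Red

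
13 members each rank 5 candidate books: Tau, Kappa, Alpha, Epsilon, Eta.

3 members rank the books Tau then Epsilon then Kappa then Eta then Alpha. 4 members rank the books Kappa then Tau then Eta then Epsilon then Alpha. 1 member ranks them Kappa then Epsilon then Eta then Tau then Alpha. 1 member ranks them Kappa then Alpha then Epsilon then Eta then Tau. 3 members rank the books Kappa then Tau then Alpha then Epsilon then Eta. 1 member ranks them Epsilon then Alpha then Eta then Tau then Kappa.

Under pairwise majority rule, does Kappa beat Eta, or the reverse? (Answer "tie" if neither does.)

Kappa

Ballots ranking Kappa above Eta: 3 + 4 + 1 + 1 + 3 = 12.
Ballots ranking Eta above Kappa: 13 − 12 = 1.
Kappa wins the head-to-head 12–1.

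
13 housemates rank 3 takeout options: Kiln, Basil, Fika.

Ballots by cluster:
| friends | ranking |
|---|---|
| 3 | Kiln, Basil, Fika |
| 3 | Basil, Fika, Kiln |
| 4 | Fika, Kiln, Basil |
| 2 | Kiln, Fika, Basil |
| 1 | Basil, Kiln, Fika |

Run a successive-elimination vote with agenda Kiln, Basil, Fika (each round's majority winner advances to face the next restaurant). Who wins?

Fika

Round 1: Kiln vs Basil — 9–4, Kiln advances.
Round 2: Kiln vs Fika — 6–7, Fika advances.
Fika survives the agenda.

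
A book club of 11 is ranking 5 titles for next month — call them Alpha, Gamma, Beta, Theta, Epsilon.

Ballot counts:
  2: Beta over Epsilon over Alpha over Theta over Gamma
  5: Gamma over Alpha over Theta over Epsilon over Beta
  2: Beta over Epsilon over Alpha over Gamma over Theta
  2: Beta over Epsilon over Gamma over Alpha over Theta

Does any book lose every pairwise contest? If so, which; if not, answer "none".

Theta

Head-to-head results (11 members):
Alpha vs Gamma: 4 to 7, Gamma.
Alpha vs Beta: Alpha is ranked higher on 5 ballots, Beta on 6. Beta wins 6–5.
Alpha vs Theta: Alpha is ranked higher on 2+5+2+2 = 11 ballots, Theta on 0. Alpha wins 11–0.
Alpha vs Epsilon: 5 to 6, Epsilon.
Gamma–Beta: Beta 6–5.
Gamma vs Theta: Gamma wins 9–2.
Gamma vs Epsilon: Epsilon wins 6–5.
Beta vs Theta: Beta preferred on 2+2+2 = 6 ballots; Beta wins 6–5.
Beta–Epsilon: Beta 6–5.
Theta vs Epsilon: Epsilon wins 6–5.
Theta is beaten in every head-to-head and is the Condorcet loser.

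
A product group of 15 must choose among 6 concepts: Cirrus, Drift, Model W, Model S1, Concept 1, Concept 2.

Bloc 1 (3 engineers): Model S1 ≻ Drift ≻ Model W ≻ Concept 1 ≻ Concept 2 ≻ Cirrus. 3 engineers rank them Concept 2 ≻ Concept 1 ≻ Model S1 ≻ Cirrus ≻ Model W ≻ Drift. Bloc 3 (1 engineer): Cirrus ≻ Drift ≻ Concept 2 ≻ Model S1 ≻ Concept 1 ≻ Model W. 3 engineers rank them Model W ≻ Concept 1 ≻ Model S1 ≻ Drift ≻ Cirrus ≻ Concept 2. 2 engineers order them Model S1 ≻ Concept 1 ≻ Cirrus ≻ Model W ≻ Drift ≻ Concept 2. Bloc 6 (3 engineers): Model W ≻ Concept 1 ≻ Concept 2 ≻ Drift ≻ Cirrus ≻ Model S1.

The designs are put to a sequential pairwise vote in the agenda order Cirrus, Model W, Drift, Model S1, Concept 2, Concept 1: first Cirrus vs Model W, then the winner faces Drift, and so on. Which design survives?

Concept 1

Round 1: Cirrus vs Model W — 6–9, Model W advances.
Round 2: Model W vs Drift — 11–4, Model W advances.
Round 3: Model W vs Model S1 — 6–9, Model S1 advances.
Round 4: Model S1 vs Concept 2 — 8–7, Model S1 advances.
Round 5: Model S1 vs Concept 1 — 6–9, Concept 1 advances.
Concept 1 survives the agenda.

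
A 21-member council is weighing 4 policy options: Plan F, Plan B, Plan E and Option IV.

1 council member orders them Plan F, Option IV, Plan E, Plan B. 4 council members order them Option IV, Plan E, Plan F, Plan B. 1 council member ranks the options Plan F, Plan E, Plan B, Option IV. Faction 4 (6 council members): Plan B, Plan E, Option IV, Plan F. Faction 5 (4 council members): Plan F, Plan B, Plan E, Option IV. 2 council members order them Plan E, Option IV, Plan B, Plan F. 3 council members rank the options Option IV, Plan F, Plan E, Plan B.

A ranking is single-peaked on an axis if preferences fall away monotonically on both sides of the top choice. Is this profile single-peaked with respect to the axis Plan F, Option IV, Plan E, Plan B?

no

Axis positions: Plan F=1, Option IV=2, Plan E=3, Plan B=4.
Faction 1 (peak Plan F at position 1): ranking walks positions 1-2-3-4, expanding outward from the peak — single-peaked.
Faction 2 (peak Option IV at position 2): ranking walks positions 2-3-1-4, expanding outward from the peak — single-peaked.
Faction 3: ranking walks positions 1-3-4-2; Plan E is ranked above Option IV even though Option IV lies between Plan E and the peak Plan F on the axis — preferences dip and rise again. Not single-peaked.
Faction 4 (peak Plan B at position 4): ranking walks positions 4-3-2-1, expanding outward from the peak — single-peaked.
Faction 5: ranking walks positions 1-4-3-2; Plan B is ranked above Option IV even though Option IV lies between Plan B and the peak Plan F on the axis — preferences dip and rise again. Not single-peaked.
Faction 6 (peak Plan E at position 3): ranking walks positions 3-2-4-1, expanding outward from the peak — single-peaked.
Faction 7 (peak Option IV at position 2): ranking walks positions 2-1-3-4, expanding outward from the peak — single-peaked.
Faction 3 violates single-peakedness, so the profile is not single-peaked on this axis.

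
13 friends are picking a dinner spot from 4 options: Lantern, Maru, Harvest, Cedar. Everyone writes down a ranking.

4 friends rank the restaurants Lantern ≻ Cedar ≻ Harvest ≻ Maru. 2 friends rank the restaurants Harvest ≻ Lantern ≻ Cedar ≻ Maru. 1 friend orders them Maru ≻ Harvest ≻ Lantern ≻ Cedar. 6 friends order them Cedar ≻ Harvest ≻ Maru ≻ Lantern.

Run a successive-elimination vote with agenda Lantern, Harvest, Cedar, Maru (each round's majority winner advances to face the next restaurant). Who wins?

Round 1: Lantern vs Harvest — 4–9, Harvest advances.
Round 2: Harvest vs Cedar — 3–10, Cedar advances.
Round 3: Cedar vs Maru — 12–1, Cedar advances.
The agenda winner is Cedar.

Cedar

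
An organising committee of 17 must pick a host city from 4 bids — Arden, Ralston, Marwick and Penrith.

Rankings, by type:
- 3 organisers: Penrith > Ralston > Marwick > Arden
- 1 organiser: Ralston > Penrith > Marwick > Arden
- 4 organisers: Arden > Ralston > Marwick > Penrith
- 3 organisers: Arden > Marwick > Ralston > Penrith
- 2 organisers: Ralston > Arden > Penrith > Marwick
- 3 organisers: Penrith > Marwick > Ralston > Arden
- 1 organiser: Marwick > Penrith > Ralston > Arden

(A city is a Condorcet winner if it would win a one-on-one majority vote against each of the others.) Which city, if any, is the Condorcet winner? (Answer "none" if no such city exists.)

Ralston

Head-to-head results (17 organisers):
Arden vs Ralston: Ralston, 10–7.
Arden vs Marwick: 4+3+2 = 9 for Arden, 8 for Marwick — Arden by 9–8.
Arden vs Penrith: Arden is ranked higher on 4+3+2 = 9 ballots, Penrith on 8. Arden wins 9–8.
Ralston vs Marwick: Ralston, 10–7.
Ralston vs Penrith: Ralston, 10–7.
Marwick–Penrith: Penrith 9–8.
Only Ralston has no losses; Ralston is the Condorcet winner.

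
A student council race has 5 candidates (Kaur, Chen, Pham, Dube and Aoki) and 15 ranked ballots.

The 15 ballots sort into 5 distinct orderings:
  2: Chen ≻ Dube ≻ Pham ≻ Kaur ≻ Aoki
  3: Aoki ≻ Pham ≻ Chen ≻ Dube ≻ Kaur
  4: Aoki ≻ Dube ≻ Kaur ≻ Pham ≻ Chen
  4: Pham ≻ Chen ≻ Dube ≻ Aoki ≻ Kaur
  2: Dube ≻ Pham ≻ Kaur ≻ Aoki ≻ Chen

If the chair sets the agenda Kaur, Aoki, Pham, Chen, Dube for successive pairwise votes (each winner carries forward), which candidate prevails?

Dube

Round 1: Kaur vs Aoki — 4–11, Aoki advances.
Round 2: Aoki vs Pham — 7–8, Pham advances.
Round 3: Pham vs Chen — 13–2, Pham advances.
Round 4: Pham vs Dube — 7–8, Dube advances.
The agenda winner is Dube.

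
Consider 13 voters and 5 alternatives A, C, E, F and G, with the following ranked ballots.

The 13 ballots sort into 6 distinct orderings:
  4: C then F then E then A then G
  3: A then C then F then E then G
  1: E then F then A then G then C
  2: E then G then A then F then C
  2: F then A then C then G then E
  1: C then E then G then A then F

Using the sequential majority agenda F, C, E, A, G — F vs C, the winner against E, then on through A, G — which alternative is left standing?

Round 1: F vs C — 5–8, C advances.
Round 2: C vs E — 10–3, C advances.
Round 3: C vs A — 5–8, A advances.
Round 4: A vs G — 10–3, A advances.
The agenda winner is A.

A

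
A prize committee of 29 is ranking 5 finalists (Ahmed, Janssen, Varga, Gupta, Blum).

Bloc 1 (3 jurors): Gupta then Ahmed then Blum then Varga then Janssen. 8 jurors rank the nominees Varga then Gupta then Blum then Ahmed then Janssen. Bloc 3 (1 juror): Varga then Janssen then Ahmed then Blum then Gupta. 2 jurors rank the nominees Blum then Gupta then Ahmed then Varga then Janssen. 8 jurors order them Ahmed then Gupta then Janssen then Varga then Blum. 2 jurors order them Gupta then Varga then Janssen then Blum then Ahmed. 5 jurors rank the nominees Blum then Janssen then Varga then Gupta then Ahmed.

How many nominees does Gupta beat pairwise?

Gupta against each rival (29 jurors):
Gupta vs Ahmed: 3+8+2+2+5 = 20 for Gupta, 9 for Ahmed — Gupta by 20–9.
Gupta vs Janssen: 3+8+2+8+2 = 23 for Gupta, 6 for Janssen — Gupta by 23–6.
Gupta vs Varga: 3+2+8+2 = 15 for Gupta, 14 for Varga — Gupta by 15–14.
Gupta vs Blum: 21 to 8, Gupta.
Gupta beats Ahmed, Janssen, Varga, Blum — 4 pairwise wins.

4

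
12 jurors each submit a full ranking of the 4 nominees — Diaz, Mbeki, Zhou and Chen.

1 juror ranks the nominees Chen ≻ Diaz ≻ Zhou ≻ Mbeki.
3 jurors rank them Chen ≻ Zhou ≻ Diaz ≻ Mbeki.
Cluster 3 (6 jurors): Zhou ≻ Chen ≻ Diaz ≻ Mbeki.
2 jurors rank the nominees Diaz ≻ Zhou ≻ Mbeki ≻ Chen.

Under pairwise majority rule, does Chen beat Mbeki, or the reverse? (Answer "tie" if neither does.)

Chen

Ballots ranking Chen above Mbeki: 1 + 3 + 6 = 10.
Ballots ranking Mbeki above Chen: 12 − 10 = 2.
Chen wins the head-to-head 10–2.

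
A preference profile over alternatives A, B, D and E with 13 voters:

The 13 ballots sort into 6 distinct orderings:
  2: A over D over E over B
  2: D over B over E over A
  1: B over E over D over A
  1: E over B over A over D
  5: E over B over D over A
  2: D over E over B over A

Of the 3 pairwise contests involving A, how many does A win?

A against each rival (13 voters):
A vs B: A preferred on 2 ballots; B wins 11–2.
A vs D: D, 10–3.
A vs E: 2 for A, 11 for E — E by 11–2.
A beats no one; loses to B, D, E — 0 pairwise wins.

0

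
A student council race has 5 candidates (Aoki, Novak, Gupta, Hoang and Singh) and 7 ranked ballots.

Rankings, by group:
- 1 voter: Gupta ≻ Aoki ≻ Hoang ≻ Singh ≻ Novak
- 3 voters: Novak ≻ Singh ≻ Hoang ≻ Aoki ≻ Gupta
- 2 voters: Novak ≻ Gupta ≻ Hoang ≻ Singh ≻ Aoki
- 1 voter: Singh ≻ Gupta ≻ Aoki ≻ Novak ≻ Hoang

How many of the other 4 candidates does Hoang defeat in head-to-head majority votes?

1

Hoang against each rival (7 voters):
Hoang vs Aoki: Hoang, 5–2.
Hoang vs Novak: Novak wins 6–1.
Hoang vs Gupta: Hoang is ranked higher on 3 ballots, Gupta on 4. Gupta wins 4–3.
Hoang vs Singh: 1+2 = 3 for Hoang, 4 for Singh — Singh by 4–3.
Hoang beats Aoki; loses to Novak, Gupta, Singh — 1 pairwise win.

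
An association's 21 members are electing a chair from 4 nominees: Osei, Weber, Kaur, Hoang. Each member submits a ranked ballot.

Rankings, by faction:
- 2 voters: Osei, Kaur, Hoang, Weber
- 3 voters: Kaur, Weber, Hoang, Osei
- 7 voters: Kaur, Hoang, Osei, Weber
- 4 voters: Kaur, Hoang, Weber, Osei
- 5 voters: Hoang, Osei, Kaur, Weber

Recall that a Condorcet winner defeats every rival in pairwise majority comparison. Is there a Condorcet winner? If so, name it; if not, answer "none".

Kaur

Head-to-head results (21 voters):
Osei vs Weber: 14 to 7, Osei.
Osei vs Kaur: Osei is ranked higher on 2+5 = 7 ballots, Kaur on 14. Kaur wins 14–7.
Osei vs Hoang: 2 for Osei, 19 for Hoang — Hoang by 19–2.
Weber vs Kaur: 0 to 21, Kaur.
Weber vs Hoang: 3 for Weber, 18 for Hoang — Hoang by 18–3.
Kaur vs Hoang: 16 to 5, Kaur.
Kaur beats each of Osei, Weber, Hoang — Kaur is the Condorcet winner.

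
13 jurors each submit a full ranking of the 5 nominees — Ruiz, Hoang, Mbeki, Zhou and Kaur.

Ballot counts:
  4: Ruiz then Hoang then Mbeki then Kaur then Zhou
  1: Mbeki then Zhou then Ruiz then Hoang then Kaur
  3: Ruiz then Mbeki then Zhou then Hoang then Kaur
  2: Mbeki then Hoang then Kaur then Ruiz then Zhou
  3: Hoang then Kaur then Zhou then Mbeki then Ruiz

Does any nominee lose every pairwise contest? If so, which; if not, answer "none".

Head-to-head results (13 jurors):
Ruiz vs Hoang: Ruiz is ranked higher on 4+1+3 = 8 ballots, Hoang on 5. Ruiz wins 8–5.
Ruiz–Mbeki: Ruiz 7–6.
Ruiz vs Zhou: 4+3+2 = 9 for Ruiz, 4 for Zhou — Ruiz by 9–4.
Ruiz vs Kaur: 4+1+3 = 8 for Ruiz, 5 for Kaur — Ruiz by 8–5.
Hoang vs Mbeki: Hoang wins 7–6.
Hoang vs Zhou: Hoang wins 9–4.
Hoang vs Kaur: 13 to 0, Hoang.
Mbeki vs Zhou: Mbeki wins 10–3.
Mbeki vs Kaur: Mbeki is ranked higher on 4+1+3+2 = 10 ballots, Kaur on 3. Mbeki wins 10–3.
Zhou vs Kaur: Zhou is ranked higher on 1+3 = 4 ballots, Kaur on 9. Kaur wins 9–4.
Zhou is beaten in every head-to-head and is the Condorcet loser.

Zhou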